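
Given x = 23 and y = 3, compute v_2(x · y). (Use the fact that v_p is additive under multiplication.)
v_2(69) = 0

v_p(x) = 0 (factor: 23 = 2^0 · 23); v_p(y) = 0 (factor: 3 = 2^0 · 3). Additivity: v_p(xy) = v_p(x) + v_p(y) = 0 + 0 = 0. (Direct check: xy = 69 = 2^0 · (69).)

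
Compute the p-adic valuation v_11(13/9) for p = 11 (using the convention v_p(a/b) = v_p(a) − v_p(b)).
v_11(13/9) = 0

Factor powers of 11 from the numerator and denominator of the reduced fraction: 13 = 11^0 · 13 and 9 = 11^0 · 9. Apply v_p(a/b) = v_p(a) − v_p(b): v_11(13/9) = 0 − 0 = 0.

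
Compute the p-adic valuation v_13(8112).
v_13(8112) = 2

v_13(n) is the largest exponent k such that 13^k divides n. Factor out: 8112 = 13^2 · 48. (Sign doesn't affect v_p.) So v_13(8112) = 2.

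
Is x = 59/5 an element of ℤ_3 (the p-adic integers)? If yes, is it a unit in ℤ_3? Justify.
x ∈ ℤ_3^× (unit); v_3(x) = 0

ℤ_3 = {x ∈ ℚ_3 : v_3(x) ≥ 0} and ℤ_3^× = {x ∈ ℤ_3 : v_3(x) = 0}. Here v_3(59/5) = v_3(num) − v_3(den) = 0; compare against these criteria.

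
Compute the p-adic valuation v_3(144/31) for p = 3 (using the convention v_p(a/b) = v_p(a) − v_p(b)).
v_3(144/31) = 2

Factor powers of 3 from the numerator and denominator of the reduced fraction: 144 = 3^2 · 16 and 31 = 3^0 · 31. Apply v_p(a/b) = v_p(a) − v_p(b): v_3(144/31) = 2 − 0 = 2.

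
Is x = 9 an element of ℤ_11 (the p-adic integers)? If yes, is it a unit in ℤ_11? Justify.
x ∈ ℤ_11^× (unit); v_11(x) = 0

ℤ_11 = {x ∈ ℚ_11 : v_11(x) ≥ 0} and ℤ_11^× = {x ∈ ℤ_11 : v_11(x) = 0}. Here v_11(9) = v_11(num) − v_11(den) = 0; compare against these criteria.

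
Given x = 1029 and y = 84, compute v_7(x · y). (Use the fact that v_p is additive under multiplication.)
v_7(86436) = 4

v_p(x) = 3 (factor: 1029 = 7^3 · 3); v_p(y) = 1 (factor: 84 = 7^1 · 12). Additivity: v_p(xy) = v_p(x) + v_p(y) = 3 + 1 = 4. (Direct check: xy = 86436 = 7^4 · (36).)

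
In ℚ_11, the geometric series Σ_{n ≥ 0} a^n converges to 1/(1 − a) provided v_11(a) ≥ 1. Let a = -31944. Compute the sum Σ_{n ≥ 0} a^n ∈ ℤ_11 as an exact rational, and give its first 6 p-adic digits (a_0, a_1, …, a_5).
Σ a^n = 1/(1 − a) = 1/31945;  first 6 digits = (1, 0, 0, 9, 8, 10)

v_11(a) = 3 ≥ 1, so the series converges in ℤ_11 to 1/(1 − a) = 1/(1 − (-31944)) = 1/31945. Expand this rational in ℤ_11: compute digits iteratively via d_i = x_i mod 11, x_{i+1} = (x_i − d_i)/11. The first 6 digits are (1, 0, 0, 9, 8, 10).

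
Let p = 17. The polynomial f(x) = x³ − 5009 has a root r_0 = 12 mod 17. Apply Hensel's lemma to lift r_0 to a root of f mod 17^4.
r_3 = 8903 (mod 83521)

Hensel: r_{i+1} = r_i − f(r_i)/f′(r_i) mod 17^{i+2}, where f′(x) = 3x². Iterate:
  r_0 = 12 (mod 17)
  r_1 = 233 (mod 289)
  r_2 = 3990 (mod 4913)
  r_3 = 8903 (mod 83521)
Final: r = 8903 with f(r) ≡ 0 mod 17^4.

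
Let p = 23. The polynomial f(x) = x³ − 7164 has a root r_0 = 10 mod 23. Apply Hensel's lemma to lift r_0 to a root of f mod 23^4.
r_3 = 225709 (mod 279841)

Hensel: r_{i+1} = r_i − f(r_i)/f′(r_i) mod 23^{i+2}, where f′(x) = 3x². Iterate:
  r_0 = 10 (mod 23)
  r_1 = 355 (mod 529)
  r_2 = 6703 (mod 12167)
  r_3 = 225709 (mod 279841)
Final: r = 225709 with f(r) ≡ 0 mod 23^4.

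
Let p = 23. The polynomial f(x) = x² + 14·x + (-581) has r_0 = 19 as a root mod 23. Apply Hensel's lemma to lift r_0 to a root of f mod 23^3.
r_2 = 12002 (mod 12167)

Hensel: r_{i+1} = r_i − f(r_i)·(f′(r_i))^{-1} mod 23^{i+2}, f′(x) = 2x + 14. Iterate:
  r_0 = 19 (mod 23)
  r_1 = 364 (mod 529)
  r_2 = 12002 (mod 12167)
Final: r = 12002 satisfies f(r) ≡ 0 mod 23^3.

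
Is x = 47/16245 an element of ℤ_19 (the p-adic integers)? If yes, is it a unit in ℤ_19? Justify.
x ∉ ℤ_19 (v_19(x) = -2 < 0)

ℤ_19 = {x ∈ ℚ_19 : v_19(x) ≥ 0} and ℤ_19^× = {x ∈ ℤ_19 : v_19(x) = 0}. Here v_19(47/16245) = v_19(num) − v_19(den) = -2; compare against these criteria.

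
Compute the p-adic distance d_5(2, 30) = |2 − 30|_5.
d_5(2, 30) = 1

Step 1 — x − y = 2 − 30 = -28. Step 2 — v_5(-28) = 0 (factor: -28 = −(5^0 · 28); the sign does not affect v_p). Step 3 — |x − y|_5 = 5^{0} = 1.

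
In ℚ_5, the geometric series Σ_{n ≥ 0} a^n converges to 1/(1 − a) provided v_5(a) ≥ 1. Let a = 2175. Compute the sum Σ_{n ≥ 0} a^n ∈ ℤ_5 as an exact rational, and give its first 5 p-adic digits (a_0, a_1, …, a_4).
Σ a^n = 1/(1 − a) = -1/2174;  first 5 digits = (1, 0, 2, 2, 2)

v_5(a) = 2 ≥ 1, so the series converges in ℤ_5 to 1/(1 − a) = 1/(1 − 2175) = -1/2174. Expand this rational in ℤ_5: compute digits iteratively via d_i = x_i mod 5, x_{i+1} = (x_i − d_i)/5. The first 5 digits are (1, 0, 2, 2, 2).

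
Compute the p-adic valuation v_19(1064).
v_19(1064) = 1

v_19(n) is the largest exponent k such that 19^k divides n. Factor out: 1064 = 19^1 · 56. (Sign doesn't affect v_p.) So v_19(1064) = 1.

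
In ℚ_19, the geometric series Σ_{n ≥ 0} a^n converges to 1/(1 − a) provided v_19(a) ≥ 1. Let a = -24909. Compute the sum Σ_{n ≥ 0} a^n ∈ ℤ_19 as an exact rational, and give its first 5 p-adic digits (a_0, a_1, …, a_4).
Σ a^n = 1/(1 − a) = 1/24910;  first 5 digits = (1, 0, 7, 15, 10)

v_19(a) = 2 ≥ 1, so the series converges in ℤ_19 to 1/(1 − a) = 1/(1 − (-24909)) = 1/24910. Expand this rational in ℤ_19: compute digits iteratively via d_i = x_i mod 19, x_{i+1} = (x_i − d_i)/19. The first 5 digits are (1, 0, 7, 15, 10).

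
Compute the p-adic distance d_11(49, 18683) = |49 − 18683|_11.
d_11(49, 18683) = 1/1331

Step 1 — x − y = 49 − 18683 = -18634. Step 2 — v_11(-18634) = 3 (factor: -18634 = −(11^3 · 14); the sign does not affect v_p). Step 3 — |x − y|_11 = 11^{-3} = 1/1331.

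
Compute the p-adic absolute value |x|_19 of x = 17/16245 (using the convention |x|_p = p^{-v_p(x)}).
|17/16245|_19 = 361

Step 1 — compute v_19(x) by factoring powers of 19 out of the numerator and denominator: v_19(17/16245) = -2. Step 2 — apply |x|_p = p^{-v_p(x)} = 19^{2} = 361.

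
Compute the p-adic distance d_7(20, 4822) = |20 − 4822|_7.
d_7(20, 4822) = 1/2401

Step 1 — x − y = 20 − 4822 = -4802. Step 2 — v_7(-4802) = 4 (factor: -4802 = −(7^4 · 2); the sign does not affect v_p). Step 3 — |x − y|_7 = 7^{-4} = 1/2401.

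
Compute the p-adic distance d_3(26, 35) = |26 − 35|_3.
d_3(26, 35) = 1/9

Step 1 — x − y = 26 − 35 = -9. Step 2 — v_3(-9) = 2 (factor: -9 = −(3^2 · 1); the sign does not affect v_p). Step 3 — |x − y|_3 = 3^{-2} = 1/9.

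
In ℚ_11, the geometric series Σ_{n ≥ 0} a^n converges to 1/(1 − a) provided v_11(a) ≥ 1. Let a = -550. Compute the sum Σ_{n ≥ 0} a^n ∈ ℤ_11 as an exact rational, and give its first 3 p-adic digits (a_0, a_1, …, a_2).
Σ a^n = 1/(1 − a) = 1/551;  first 3 digits = (1, 5, 9)

v_11(a) = 1 ≥ 1, so the series converges in ℤ_11 to 1/(1 − a) = 1/(1 − (-550)) = 1/551. Expand this rational in ℤ_11: compute digits iteratively via d_i = x_i mod 11, x_{i+1} = (x_i − d_i)/11. The first 3 digits are (1, 5, 9).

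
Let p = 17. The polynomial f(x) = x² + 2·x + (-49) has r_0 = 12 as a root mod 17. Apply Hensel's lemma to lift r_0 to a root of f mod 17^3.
r_2 = 1797 (mod 4913)

Hensel: r_{i+1} = r_i − f(r_i)·(f′(r_i))^{-1} mod 17^{i+2}, f′(x) = 2x + 2. Iterate:
  r_0 = 12 (mod 17)
  r_1 = 63 (mod 289)
  r_2 = 1797 (mod 4913)
Final: r = 1797 satisfies f(r) ≡ 0 mod 17^3.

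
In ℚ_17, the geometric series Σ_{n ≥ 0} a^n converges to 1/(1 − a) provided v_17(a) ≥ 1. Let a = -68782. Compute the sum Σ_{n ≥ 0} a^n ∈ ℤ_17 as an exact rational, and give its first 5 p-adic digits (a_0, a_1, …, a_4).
Σ a^n = 1/(1 − a) = 1/68783;  first 5 digits = (1, 0, 0, 3, 16)

v_17(a) = 3 ≥ 1, so the series converges in ℤ_17 to 1/(1 − a) = 1/(1 − (-68782)) = 1/68783. Expand this rational in ℤ_17: compute digits iteratively via d_i = x_i mod 17, x_{i+1} = (x_i − d_i)/17. The first 5 digits are (1, 0, 0, 3, 16).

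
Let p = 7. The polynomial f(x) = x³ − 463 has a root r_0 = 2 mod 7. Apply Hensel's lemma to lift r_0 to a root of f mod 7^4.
r_3 = 387 (mod 2401)

Hensel: r_{i+1} = r_i − f(r_i)/f′(r_i) mod 7^{i+2}, where f′(x) = 3x². Iterate:
  r_0 = 2 (mod 7)
  r_1 = 44 (mod 49)
  r_2 = 44 (mod 343)
  r_3 = 387 (mod 2401)
Final: r = 387 with f(r) ≡ 0 mod 7^4.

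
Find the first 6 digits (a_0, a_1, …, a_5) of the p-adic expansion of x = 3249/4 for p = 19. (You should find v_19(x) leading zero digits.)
(a_0, …, a_5) = (0, 0, 7, 14, 4, 14)

v_19(3249/4) = 2, so a_0 = ... = a_1 = 0. Factor out: x = 19^2 · u with u = 9/4 a unit in ℤ_19. Expand u iteratively via a_{v+i} = u_i mod 19, u_{i+1} = (u_i − a_{v+i})/19:
  u_0 = 9/4;  a_2 = 7;  u_1 = (u_0 − 7)/19 = -1/4
  u_1 = -1/4;  a_3 = 14;  u_2 = (u_1 − 14)/19 = -3/4
  u_2 = -3/4;  a_4 = 4;  u_3 = (u_2 − 4)/19 = -1/4
  u_3 = -1/4;  a_5 = 14;  u_4 = (u_3 − 14)/19 = -3/4
Digits: (0, 0, 7, 14, 4, 14).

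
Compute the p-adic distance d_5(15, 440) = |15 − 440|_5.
d_5(15, 440) = 1/25

Step 1 — x − y = 15 − 440 = -425. Step 2 — v_5(-425) = 2 (factor: -425 = −(5^2 · 17); the sign does not affect v_p). Step 3 — |x − y|_5 = 5^{-2} = 1/25.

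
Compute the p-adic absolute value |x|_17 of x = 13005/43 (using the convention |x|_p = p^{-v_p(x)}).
|13005/43|_17 = 1/289

Step 1 — compute v_17(x) by factoring powers of 17 out of the numerator and denominator: v_17(13005/43) = 2. Step 2 — apply |x|_p = p^{-v_p(x)} = 17^{-2} = 1/289.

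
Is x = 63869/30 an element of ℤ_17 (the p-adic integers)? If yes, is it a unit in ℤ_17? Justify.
x ∈ ℤ_17 but not a unit; v_17(x) = 3 > 0

ℤ_17 = {x ∈ ℚ_17 : v_17(x) ≥ 0} and ℤ_17^× = {x ∈ ℤ_17 : v_17(x) = 0}. Here v_17(63869/30) = v_17(num) − v_17(den) = 3; compare against these criteria.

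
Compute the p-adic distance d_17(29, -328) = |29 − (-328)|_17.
d_17(29, -328) = 1/17

Step 1 — x − y = 29 − (-328) = 357. Step 2 — v_17(357) = 1 (factor: 357 = (17^1 · 21); the sign does not affect v_p). Step 3 — |x − y|_17 = 17^{-1} = 1/17.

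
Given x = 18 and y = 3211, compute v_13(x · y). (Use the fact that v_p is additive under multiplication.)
v_13(57798) = 2

v_p(x) = 0 (factor: 18 = 13^0 · 18); v_p(y) = 2 (factor: 3211 = 13^2 · 19). Additivity: v_p(xy) = v_p(x) + v_p(y) = 0 + 2 = 2. (Direct check: xy = 57798 = 13^2 · (342).)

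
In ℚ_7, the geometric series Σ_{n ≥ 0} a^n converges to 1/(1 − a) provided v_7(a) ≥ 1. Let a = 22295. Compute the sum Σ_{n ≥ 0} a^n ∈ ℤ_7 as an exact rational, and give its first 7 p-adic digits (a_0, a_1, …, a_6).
Σ a^n = 1/(1 − a) = -1/22294;  first 7 digits = (1, 0, 0, 2, 2, 1, 4)

v_7(a) = 3 ≥ 1, so the series converges in ℤ_7 to 1/(1 − a) = 1/(1 − 22295) = -1/22294. Expand this rational in ℤ_7: compute digits iteratively via d_i = x_i mod 7, x_{i+1} = (x_i − d_i)/7. The first 7 digits are (1, 0, 0, 2, 2, 1, 4).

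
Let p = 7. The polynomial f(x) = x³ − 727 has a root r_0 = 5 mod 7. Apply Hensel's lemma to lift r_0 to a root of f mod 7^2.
r_1 = 47 (mod 49)

Hensel: r_{i+1} = r_i − f(r_i)/f′(r_i) mod 7^{i+2}, where f′(x) = 3x². Iterate:
  r_0 = 5 (mod 7)
  r_1 = 47 (mod 49)
Final: r = 47 with f(r) ≡ 0 mod 7^2.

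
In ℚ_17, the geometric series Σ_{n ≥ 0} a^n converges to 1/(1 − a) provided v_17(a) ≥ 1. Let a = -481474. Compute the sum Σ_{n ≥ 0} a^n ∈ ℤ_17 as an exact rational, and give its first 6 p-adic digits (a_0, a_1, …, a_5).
Σ a^n = 1/(1 − a) = 1/481475;  first 6 digits = (1, 0, 0, 4, 11, 16)

v_17(a) = 3 ≥ 1, so the series converges in ℤ_17 to 1/(1 − a) = 1/(1 − (-481474)) = 1/481475. Expand this rational in ℤ_17: compute digits iteratively via d_i = x_i mod 17, x_{i+1} = (x_i − d_i)/17. The first 6 digits are (1, 0, 0, 4, 11, 16).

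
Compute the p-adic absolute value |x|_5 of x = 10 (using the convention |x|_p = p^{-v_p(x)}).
|10|_5 = 1/5

Step 1 — compute v_5(x) by factoring powers of 5 out of the numerator and denominator: v_5(10) = 1. Step 2 — apply |x|_p = p^{-v_p(x)} = 5^{-1} = 1/5.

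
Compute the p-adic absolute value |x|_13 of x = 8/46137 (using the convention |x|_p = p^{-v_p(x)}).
|8/46137|_13 = 2197

Step 1 — compute v_13(x) by factoring powers of 13 out of the numerator and denominator: v_13(8/46137) = -3. Step 2 — apply |x|_p = p^{-v_p(x)} = 13^{3} = 2197.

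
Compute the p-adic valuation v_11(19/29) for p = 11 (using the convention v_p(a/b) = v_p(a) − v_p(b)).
v_11(19/29) = 0

Factor powers of 11 from the numerator and denominator of the reduced fraction: 19 = 11^0 · 19 and 29 = 11^0 · 29. Apply v_p(a/b) = v_p(a) − v_p(b): v_11(19/29) = 0 − 0 = 0.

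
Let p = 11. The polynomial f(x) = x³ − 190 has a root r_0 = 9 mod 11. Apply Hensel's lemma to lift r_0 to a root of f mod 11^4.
r_3 = 4310 (mod 14641)

Hensel: r_{i+1} = r_i − f(r_i)/f′(r_i) mod 11^{i+2}, where f′(x) = 3x². Iterate:
  r_0 = 9 (mod 11)
  r_1 = 75 (mod 121)
  r_2 = 317 (mod 1331)
  r_3 = 4310 (mod 14641)
Final: r = 4310 with f(r) ≡ 0 mod 11^4.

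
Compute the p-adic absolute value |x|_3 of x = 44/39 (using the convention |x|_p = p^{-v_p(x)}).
|44/39|_3 = 3

Step 1 — compute v_3(x) by factoring powers of 3 out of the numerator and denominator: v_3(44/39) = -1. Step 2 — apply |x|_p = p^{-v_p(x)} = 3^{1} = 3.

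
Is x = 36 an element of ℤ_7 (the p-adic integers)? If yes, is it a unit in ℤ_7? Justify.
x ∈ ℤ_7^× (unit); v_7(x) = 0

ℤ_7 = {x ∈ ℚ_7 : v_7(x) ≥ 0} and ℤ_7^× = {x ∈ ℤ_7 : v_7(x) = 0}. Here v_7(36) = v_7(num) − v_7(den) = 0; compare against these criteria.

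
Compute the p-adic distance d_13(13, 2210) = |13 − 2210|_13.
d_13(13, 2210) = 1/2197

Step 1 — x − y = 13 − 2210 = -2197. Step 2 — v_13(-2197) = 3 (factor: -2197 = −(13^3 · 1); the sign does not affect v_p). Step 3 — |x − y|_13 = 13^{-3} = 1/2197.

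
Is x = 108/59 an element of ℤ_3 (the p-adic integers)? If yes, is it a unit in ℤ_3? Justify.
x ∈ ℤ_3 but not a unit; v_3(x) = 3 > 0

ℤ_3 = {x ∈ ℚ_3 : v_3(x) ≥ 0} and ℤ_3^× = {x ∈ ℤ_3 : v_3(x) = 0}. Here v_3(108/59) = v_3(num) − v_3(den) = 3; compare against these criteria.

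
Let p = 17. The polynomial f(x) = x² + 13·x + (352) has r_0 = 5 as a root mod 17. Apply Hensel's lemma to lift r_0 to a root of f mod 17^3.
r_2 = 2147 (mod 4913)

Hensel: r_{i+1} = r_i − f(r_i)·(f′(r_i))^{-1} mod 17^{i+2}, f′(x) = 2x + 13. Iterate:
  r_0 = 5 (mod 17)
  r_1 = 124 (mod 289)
  r_2 = 2147 (mod 4913)
Final: r = 2147 satisfies f(r) ≡ 0 mod 17^3.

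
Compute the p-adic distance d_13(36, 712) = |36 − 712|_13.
d_13(36, 712) = 1/169

Step 1 — x − y = 36 − 712 = -676. Step 2 — v_13(-676) = 2 (factor: -676 = −(13^2 · 4); the sign does not affect v_p). Step 3 — |x − y|_13 = 13^{-2} = 1/169.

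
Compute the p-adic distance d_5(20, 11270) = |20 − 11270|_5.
d_5(20, 11270) = 1/625

Step 1 — x − y = 20 − 11270 = -11250. Step 2 — v_5(-11250) = 4 (factor: -11250 = −(5^4 · 18); the sign does not affect v_p). Step 3 — |x − y|_5 = 5^{-4} = 1/625.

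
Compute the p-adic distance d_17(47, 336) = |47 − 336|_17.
d_17(47, 336) = 1/289

Step 1 — x − y = 47 − 336 = -289. Step 2 — v_17(-289) = 2 (factor: -289 = −(17^2 · 1); the sign does not affect v_p). Step 3 — |x − y|_17 = 17^{-2} = 1/289.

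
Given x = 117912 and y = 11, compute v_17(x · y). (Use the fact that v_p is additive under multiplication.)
v_17(1297032) = 3

v_p(x) = 3 (factor: 117912 = 17^3 · 24); v_p(y) = 0 (factor: 11 = 17^0 · 11). Additivity: v_p(xy) = v_p(x) + v_p(y) = 3 + 0 = 3. (Direct check: xy = 1297032 = 17^3 · (264).)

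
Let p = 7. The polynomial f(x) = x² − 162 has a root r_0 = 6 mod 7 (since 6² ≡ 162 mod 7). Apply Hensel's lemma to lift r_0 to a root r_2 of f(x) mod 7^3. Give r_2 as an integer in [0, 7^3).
r_2 = 286 (mod 343)

Hensel's recurrence: r_{i+1} = r_i − f(r_i)·(f′(r_i))^{-1} mod 7^{i+2}, with f′(x) = 2x. Iterate:
  r_0 = 6 (mod 7)
  r_1 = 41 (mod 49)
  r_2 = 286 (mod 343)
Final: r_2 = 286, and one checks f(r_2) ≡ 0 mod 7^3.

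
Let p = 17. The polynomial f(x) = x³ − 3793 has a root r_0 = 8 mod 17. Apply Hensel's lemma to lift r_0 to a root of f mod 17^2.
r_1 = 144 (mod 289)

Hensel: r_{i+1} = r_i − f(r_i)/f′(r_i) mod 17^{i+2}, where f′(x) = 3x². Iterate:
  r_0 = 8 (mod 17)
  r_1 = 144 (mod 289)
Final: r = 144 with f(r) ≡ 0 mod 17^2.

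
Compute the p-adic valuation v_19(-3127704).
v_19(-3127704) = 4

v_19(n) is the largest exponent k such that 19^k divides n. Factor out: -3127704 = -19^4 · 24. (Sign doesn't affect v_p.) So v_19(-3127704) = 4.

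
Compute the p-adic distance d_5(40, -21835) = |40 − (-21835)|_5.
d_5(40, -21835) = 1/3125

Step 1 — x − y = 40 − (-21835) = 21875. Step 2 — v_5(21875) = 5 (factor: 21875 = (5^5 · 7); the sign does not affect v_p). Step 3 — |x − y|_5 = 5^{-5} = 1/3125.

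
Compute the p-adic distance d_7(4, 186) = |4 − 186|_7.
d_7(4, 186) = 1/7

Step 1 — x − y = 4 − 186 = -182. Step 2 — v_7(-182) = 1 (factor: -182 = −(7^1 · 26); the sign does not affect v_p). Step 3 — |x − y|_7 = 7^{-1} = 1/7.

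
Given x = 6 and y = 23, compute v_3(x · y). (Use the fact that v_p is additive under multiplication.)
v_3(138) = 1

v_p(x) = 1 (factor: 6 = 3^1 · 2); v_p(y) = 0 (factor: 23 = 3^0 · 23). Additivity: v_p(xy) = v_p(x) + v_p(y) = 1 + 0 = 1. (Direct check: xy = 138 = 3^1 · (46).)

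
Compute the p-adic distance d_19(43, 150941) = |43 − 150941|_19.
d_19(43, 150941) = 1/6859

Step 1 — x − y = 43 − 150941 = -150898. Step 2 — v_19(-150898) = 3 (factor: -150898 = −(19^3 · 22); the sign does not affect v_p). Step 3 — |x − y|_19 = 19^{-3} = 1/6859.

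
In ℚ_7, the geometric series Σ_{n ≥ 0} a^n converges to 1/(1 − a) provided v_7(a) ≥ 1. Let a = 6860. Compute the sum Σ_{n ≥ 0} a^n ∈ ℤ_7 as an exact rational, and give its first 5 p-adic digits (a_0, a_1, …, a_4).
Σ a^n = 1/(1 − a) = -1/6859;  first 5 digits = (1, 0, 0, 6, 2)

v_7(a) = 3 ≥ 1, so the series converges in ℤ_7 to 1/(1 − a) = 1/(1 − 6860) = -1/6859. Expand this rational in ℤ_7: compute digits iteratively via d_i = x_i mod 7, x_{i+1} = (x_i − d_i)/7. The first 5 digits are (1, 0, 0, 6, 2).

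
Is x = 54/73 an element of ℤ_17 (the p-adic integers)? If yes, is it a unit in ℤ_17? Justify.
x ∈ ℤ_17^× (unit); v_17(x) = 0

ℤ_17 = {x ∈ ℚ_17 : v_17(x) ≥ 0} and ℤ_17^× = {x ∈ ℤ_17 : v_17(x) = 0}. Here v_17(54/73) = v_17(num) − v_17(den) = 0; compare against these criteria.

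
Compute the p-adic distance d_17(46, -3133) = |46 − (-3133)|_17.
d_17(46, -3133) = 1/289

Step 1 — x − y = 46 − (-3133) = 3179. Step 2 — v_17(3179) = 2 (factor: 3179 = (17^2 · 11); the sign does not affect v_p). Step 3 — |x − y|_17 = 17^{-2} = 1/289.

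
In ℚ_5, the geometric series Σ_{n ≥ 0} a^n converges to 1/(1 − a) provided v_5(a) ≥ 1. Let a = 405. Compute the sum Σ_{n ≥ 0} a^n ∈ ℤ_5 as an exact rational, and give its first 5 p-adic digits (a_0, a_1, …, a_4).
Σ a^n = 1/(1 − a) = -1/404;  first 5 digits = (1, 1, 2, 1, 2)

v_5(a) = 1 ≥ 1, so the series converges in ℤ_5 to 1/(1 − a) = 1/(1 − 405) = -1/404. Expand this rational in ℤ_5: compute digits iteratively via d_i = x_i mod 5, x_{i+1} = (x_i − d_i)/5. The first 5 digits are (1, 1, 2, 1, 2).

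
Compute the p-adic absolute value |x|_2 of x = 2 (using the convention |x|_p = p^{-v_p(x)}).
|2|_2 = 1/2

Step 1 — compute v_2(x) by factoring powers of 2 out of the numerator and denominator: v_2(2) = 1. Step 2 — apply |x|_p = p^{-v_p(x)} = 2^{-1} = 1/2.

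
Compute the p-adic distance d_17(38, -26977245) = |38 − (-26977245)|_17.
d_17(38, -26977245) = 1/1419857

Step 1 — x − y = 38 − (-26977245) = 26977283. Step 2 — v_17(26977283) = 5 (factor: 26977283 = (17^5 · 19); the sign does not affect v_p). Step 3 — |x − y|_17 = 17^{-5} = 1/1419857.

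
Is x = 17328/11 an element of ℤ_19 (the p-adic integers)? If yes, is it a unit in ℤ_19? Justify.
x ∈ ℤ_19 but not a unit; v_19(x) = 2 > 0

ℤ_19 = {x ∈ ℚ_19 : v_19(x) ≥ 0} and ℤ_19^× = {x ∈ ℤ_19 : v_19(x) = 0}. Here v_19(17328/11) = v_19(num) − v_19(den) = 2; compare against these criteria.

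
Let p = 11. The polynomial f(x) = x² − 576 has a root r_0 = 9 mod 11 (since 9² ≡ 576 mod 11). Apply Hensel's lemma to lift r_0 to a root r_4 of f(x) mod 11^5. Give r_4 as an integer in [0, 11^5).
r_4 = 161027 (mod 161051)

Hensel's recurrence: r_{i+1} = r_i − f(r_i)·(f′(r_i))^{-1} mod 11^{i+2}, with f′(x) = 2x. Iterate:
  r_0 = 9 (mod 11)
  r_1 = 97 (mod 121)
  r_2 = 1307 (mod 1331)
  r_3 = 14617 (mod 14641)
  r_4 = 161027 (mod 161051)
Final: r_4 = 161027, and one checks f(r_4) ≡ 0 mod 11^5.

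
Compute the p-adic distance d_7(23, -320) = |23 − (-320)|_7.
d_7(23, -320) = 1/343

Step 1 — x − y = 23 − (-320) = 343. Step 2 — v_7(343) = 3 (factor: 343 = (7^3 · 1); the sign does not affect v_p). Step 3 — |x − y|_7 = 7^{-3} = 1/343.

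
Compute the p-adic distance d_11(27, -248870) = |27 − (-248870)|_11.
d_11(27, -248870) = 1/14641

Step 1 — x − y = 27 − (-248870) = 248897. Step 2 — v_11(248897) = 4 (factor: 248897 = (11^4 · 17); the sign does not affect v_p). Step 3 — |x − y|_11 = 11^{-4} = 1/14641.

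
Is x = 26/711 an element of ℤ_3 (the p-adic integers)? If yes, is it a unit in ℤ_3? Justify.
x ∉ ℤ_3 (v_3(x) = -2 < 0)

ℤ_3 = {x ∈ ℚ_3 : v_3(x) ≥ 0} and ℤ_3^× = {x ∈ ℤ_3 : v_3(x) = 0}. Here v_3(26/711) = v_3(num) − v_3(den) = -2; compare against these criteria.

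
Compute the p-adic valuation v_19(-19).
v_19(-19) = 1

v_19(n) is the largest exponent k such that 19^k divides n. Factor out: -19 = -19^1 · 1. (Sign doesn't affect v_p.) So v_19(-19) = 1.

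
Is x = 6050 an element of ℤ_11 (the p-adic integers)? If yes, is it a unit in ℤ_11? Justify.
x ∈ ℤ_11 but not a unit; v_11(x) = 2 > 0

ℤ_11 = {x ∈ ℚ_11 : v_11(x) ≥ 0} and ℤ_11^× = {x ∈ ℤ_11 : v_11(x) = 0}. Here v_11(6050) = v_11(num) − v_11(den) = 2; compare against these criteria.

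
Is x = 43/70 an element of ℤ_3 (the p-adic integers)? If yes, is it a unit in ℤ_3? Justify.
x ∈ ℤ_3^× (unit); v_3(x) = 0

ℤ_3 = {x ∈ ℚ_3 : v_3(x) ≥ 0} and ℤ_3^× = {x ∈ ℤ_3 : v_3(x) = 0}. Here v_3(43/70) = v_3(num) − v_3(den) = 0; compare against these criteria.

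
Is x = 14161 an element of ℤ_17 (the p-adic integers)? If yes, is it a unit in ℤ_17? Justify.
x ∈ ℤ_17 but not a unit; v_17(x) = 2 > 0

ℤ_17 = {x ∈ ℚ_17 : v_17(x) ≥ 0} and ℤ_17^× = {x ∈ ℤ_17 : v_17(x) = 0}. Here v_17(14161) = v_17(num) − v_17(den) = 2; compare against these criteria.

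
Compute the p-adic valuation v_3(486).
v_3(486) = 5

v_3(n) is the largest exponent k such that 3^k divides n. Factor out: 486 = 3^5 · 2. (Sign doesn't affect v_p.) So v_3(486) = 5.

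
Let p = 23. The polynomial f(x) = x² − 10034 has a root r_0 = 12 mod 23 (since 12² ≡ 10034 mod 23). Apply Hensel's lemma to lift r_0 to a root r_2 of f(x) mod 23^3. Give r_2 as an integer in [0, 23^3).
r_2 = 12018 (mod 12167)

Hensel's recurrence: r_{i+1} = r_i − f(r_i)·(f′(r_i))^{-1} mod 23^{i+2}, with f′(x) = 2x. Iterate:
  r_0 = 12 (mod 23)
  r_1 = 380 (mod 529)
  r_2 = 12018 (mod 12167)
Final: r_2 = 12018, and one checks f(r_2) ≡ 0 mod 23^3.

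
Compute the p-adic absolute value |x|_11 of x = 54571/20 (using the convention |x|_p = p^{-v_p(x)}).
|54571/20|_11 = 1/1331

Step 1 — compute v_11(x) by factoring powers of 11 out of the numerator and denominator: v_11(54571/20) = 3. Step 2 — apply |x|_p = p^{-v_p(x)} = 11^{-3} = 1/1331.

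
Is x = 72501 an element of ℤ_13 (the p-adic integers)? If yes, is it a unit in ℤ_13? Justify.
x ∈ ℤ_13 but not a unit; v_13(x) = 3 > 0

ℤ_13 = {x ∈ ℚ_13 : v_13(x) ≥ 0} and ℤ_13^× = {x ∈ ℤ_13 : v_13(x) = 0}. Here v_13(72501) = v_13(num) − v_13(den) = 3; compare against these criteria.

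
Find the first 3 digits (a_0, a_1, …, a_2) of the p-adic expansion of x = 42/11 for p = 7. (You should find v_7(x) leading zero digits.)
(a_0, …, a_2) = (0, 5, 0)

v_7(42/11) = 1, so a_0 = ... = a_0 = 0. Factor out: x = 7^1 · u with u = 6/11 a unit in ℤ_7. Expand u iteratively via a_{v+i} = u_i mod 7, u_{i+1} = (u_i − a_{v+i})/7:
  u_0 = 6/11;  a_1 = 5;  u_1 = (u_0 − 5)/7 = -7/11
  u_1 = -7/11;  a_2 = 0;  u_2 = (u_1 − 0)/7 = -1/11
Digits: (0, 5, 0).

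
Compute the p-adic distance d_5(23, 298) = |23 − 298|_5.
d_5(23, 298) = 1/25

Step 1 — x − y = 23 − 298 = -275. Step 2 — v_5(-275) = 2 (factor: -275 = −(5^2 · 11); the sign does not affect v_p). Step 3 — |x − y|_5 = 5^{-2} = 1/25.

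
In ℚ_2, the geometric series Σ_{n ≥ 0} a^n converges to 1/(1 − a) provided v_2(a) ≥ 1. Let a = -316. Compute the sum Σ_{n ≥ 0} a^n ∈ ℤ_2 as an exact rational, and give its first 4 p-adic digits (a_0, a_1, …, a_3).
Σ a^n = 1/(1 − a) = 1/317;  first 4 digits = (1, 0, 1, 0)

v_2(a) = 2 ≥ 1, so the series converges in ℤ_2 to 1/(1 − a) = 1/(1 − (-316)) = 1/317. Expand this rational in ℤ_2: compute digits iteratively via d_i = x_i mod 2, x_{i+1} = (x_i − d_i)/2. The first 4 digits are (1, 0, 1, 0).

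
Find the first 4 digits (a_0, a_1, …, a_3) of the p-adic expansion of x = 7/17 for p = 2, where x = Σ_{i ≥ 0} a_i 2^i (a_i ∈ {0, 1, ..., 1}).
(a_0, …, a_3) = (1, 1, 1, 0)

v_2(7/17) = 0 (numerator and denominator both coprime to 2), so x ∈ ℤ_2^×. Compute digits iteratively via a_i = x_i mod 2, x_{i+1} = (x_i − a_i)/2, with x_0 = x:
  x_0 = 7/17;  a_0 = 1;  x_1 = (x_0 − 1)/2 = -5/17
  x_1 = -5/17;  a_1 = 1;  x_2 = (x_1 − 1)/2 = -11/17
  x_2 = -11/17;  a_2 = 1;  x_3 = (x_2 − 1)/2 = -14/17
  x_3 = -14/17;  a_3 = 0;  x_4 = (x_3 − 0)/2 = -7/17
Digits: (1, 1, 1, 0).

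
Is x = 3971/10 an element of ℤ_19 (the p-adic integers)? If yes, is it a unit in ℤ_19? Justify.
x ∈ ℤ_19 but not a unit; v_19(x) = 2 > 0

ℤ_19 = {x ∈ ℚ_19 : v_19(x) ≥ 0} and ℤ_19^× = {x ∈ ℤ_19 : v_19(x) = 0}. Here v_19(3971/10) = v_19(num) − v_19(den) = 2; compare against these criteria.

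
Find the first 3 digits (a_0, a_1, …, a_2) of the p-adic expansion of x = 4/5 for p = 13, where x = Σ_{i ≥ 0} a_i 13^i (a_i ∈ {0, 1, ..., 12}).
(a_0, …, a_2) = (6, 10, 7)

v_13(4/5) = 0 (numerator and denominator both coprime to 13), so x ∈ ℤ_13^×. Compute digits iteratively via a_i = x_i mod 13, x_{i+1} = (x_i − a_i)/13, with x_0 = x:
  x_0 = 4/5;  a_0 = 6;  x_1 = (x_0 − 6)/13 = -2/5
  x_1 = -2/5;  a_1 = 10;  x_2 = (x_1 − 10)/13 = -4/5
  x_2 = -4/5;  a_2 = 7;  x_3 = (x_2 − 7)/13 = -3/5
Digits: (6, 10, 7).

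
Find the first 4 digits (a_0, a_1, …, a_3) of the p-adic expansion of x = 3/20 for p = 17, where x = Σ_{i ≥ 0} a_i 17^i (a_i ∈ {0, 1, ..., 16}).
(a_0, …, a_3) = (1, 11, 7, 14)

v_17(3/20) = 0 (numerator and denominator both coprime to 17), so x ∈ ℤ_17^×. Compute digits iteratively via a_i = x_i mod 17, x_{i+1} = (x_i − a_i)/17, with x_0 = x:
  x_0 = 3/20;  a_0 = 1;  x_1 = (x_0 − 1)/17 = -1/20
  x_1 = -1/20;  a_1 = 11;  x_2 = (x_1 − 11)/17 = -13/20
  x_2 = -13/20;  a_2 = 7;  x_3 = (x_2 − 7)/17 = -9/20
  x_3 = -9/20;  a_3 = 14;  x_4 = (x_3 − 14)/17 = -17/20
Digits: (1, 11, 7, 14).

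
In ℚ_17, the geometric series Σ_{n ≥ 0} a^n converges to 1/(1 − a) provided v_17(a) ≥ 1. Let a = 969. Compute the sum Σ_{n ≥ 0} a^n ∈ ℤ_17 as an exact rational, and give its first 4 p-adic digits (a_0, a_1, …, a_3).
Σ a^n = 1/(1 − a) = -1/968;  first 4 digits = (1, 6, 5, 16)

v_17(a) = 1 ≥ 1, so the series converges in ℤ_17 to 1/(1 − a) = 1/(1 − 969) = -1/968. Expand this rational in ℤ_17: compute digits iteratively via d_i = x_i mod 17, x_{i+1} = (x_i − d_i)/17. The first 4 digits are (1, 6, 5, 16).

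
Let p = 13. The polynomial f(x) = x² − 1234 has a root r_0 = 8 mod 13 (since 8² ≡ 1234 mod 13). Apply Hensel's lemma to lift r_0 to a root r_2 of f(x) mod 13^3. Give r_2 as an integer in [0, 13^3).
r_2 = 736 (mod 2197)

Hensel's recurrence: r_{i+1} = r_i − f(r_i)·(f′(r_i))^{-1} mod 13^{i+2}, with f′(x) = 2x. Iterate:
  r_0 = 8 (mod 13)
  r_1 = 60 (mod 169)
  r_2 = 736 (mod 2197)
Final: r_2 = 736, and one checks f(r_2) ≡ 0 mod 13^3.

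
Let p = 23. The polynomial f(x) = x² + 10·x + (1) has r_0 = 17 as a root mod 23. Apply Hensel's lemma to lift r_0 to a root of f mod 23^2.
r_1 = 247 (mod 529)

Hensel: r_{i+1} = r_i − f(r_i)·(f′(r_i))^{-1} mod 23^{i+2}, f′(x) = 2x + 10. Iterate:
  r_0 = 17 (mod 23)
  r_1 = 247 (mod 529)
Final: r = 247 satisfies f(r) ≡ 0 mod 23^2.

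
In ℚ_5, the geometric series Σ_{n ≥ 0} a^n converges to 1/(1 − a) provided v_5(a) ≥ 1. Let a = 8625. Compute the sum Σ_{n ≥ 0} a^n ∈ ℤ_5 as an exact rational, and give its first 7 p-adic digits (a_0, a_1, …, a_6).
Σ a^n = 1/(1 − a) = -1/8624;  first 7 digits = (1, 0, 0, 4, 3, 2, 1)

v_5(a) = 3 ≥ 1, so the series converges in ℤ_5 to 1/(1 − a) = 1/(1 − 8625) = -1/8624. Expand this rational in ℤ_5: compute digits iteratively via d_i = x_i mod 5, x_{i+1} = (x_i − d_i)/5. The first 7 digits are (1, 0, 0, 4, 3, 2, 1).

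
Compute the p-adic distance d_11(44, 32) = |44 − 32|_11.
d_11(44, 32) = 1

Step 1 — x − y = 44 − 32 = 12. Step 2 — v_11(12) = 0 (factor: 12 = (11^0 · 12); the sign does not affect v_p). Step 3 — |x − y|_11 = 11^{0} = 1.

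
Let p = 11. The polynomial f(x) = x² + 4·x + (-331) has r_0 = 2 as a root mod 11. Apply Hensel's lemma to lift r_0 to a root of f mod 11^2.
r_1 = 57 (mod 121)

Hensel: r_{i+1} = r_i − f(r_i)·(f′(r_i))^{-1} mod 11^{i+2}, f′(x) = 2x + 4. Iterate:
  r_0 = 2 (mod 11)
  r_1 = 57 (mod 121)
Final: r = 57 satisfies f(r) ≡ 0 mod 11^2.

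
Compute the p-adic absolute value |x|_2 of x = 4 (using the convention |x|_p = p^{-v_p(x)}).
|4|_2 = 1/4

Step 1 — compute v_2(x) by factoring powers of 2 out of the numerator and denominator: v_2(4) = 2. Step 2 — apply |x|_p = p^{-v_p(x)} = 2^{-2} = 1/4.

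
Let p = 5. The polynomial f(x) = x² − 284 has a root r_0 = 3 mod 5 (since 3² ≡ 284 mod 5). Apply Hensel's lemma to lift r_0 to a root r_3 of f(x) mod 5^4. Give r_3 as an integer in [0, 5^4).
r_3 = 153 (mod 625)

Hensel's recurrence: r_{i+1} = r_i − f(r_i)·(f′(r_i))^{-1} mod 5^{i+2}, with f′(x) = 2x. Iterate:
  r_0 = 3 (mod 5)
  r_1 = 3 (mod 25)
  r_2 = 28 (mod 125)
  r_3 = 153 (mod 625)
Final: r_3 = 153, and one checks f(r_3) ≡ 0 mod 5^4.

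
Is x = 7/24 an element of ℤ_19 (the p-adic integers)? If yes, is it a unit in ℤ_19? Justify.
x ∈ ℤ_19^× (unit); v_19(x) = 0

ℤ_19 = {x ∈ ℚ_19 : v_19(x) ≥ 0} and ℤ_19^× = {x ∈ ℤ_19 : v_19(x) = 0}. Here v_19(7/24) = v_19(num) − v_19(den) = 0; compare against these criteria.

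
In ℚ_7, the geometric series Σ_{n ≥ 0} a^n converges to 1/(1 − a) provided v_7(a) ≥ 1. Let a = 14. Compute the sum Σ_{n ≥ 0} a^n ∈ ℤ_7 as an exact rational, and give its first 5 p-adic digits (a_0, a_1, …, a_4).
Σ a^n = 1/(1 − a) = -1/13;  first 5 digits = (1, 2, 4, 1, 3)

v_7(a) = 1 ≥ 1, so the series converges in ℤ_7 to 1/(1 − a) = 1/(1 − 14) = -1/13. Expand this rational in ℤ_7: compute digits iteratively via d_i = x_i mod 7, x_{i+1} = (x_i − d_i)/7. The first 5 digits are (1, 2, 4, 1, 3).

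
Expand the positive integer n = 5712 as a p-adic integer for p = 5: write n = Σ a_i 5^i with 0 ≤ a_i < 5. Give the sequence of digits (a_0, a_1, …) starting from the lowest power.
(a_0, a_1, …) = (2, 2, 3, 0, 4, 1)

Repeated division by 5 gives the digits low-to-high: 5712 = 2 + 2·5^1 + 3·5^2 + 4·5^4 + 1·5^5. Digit sequence: (2, 2, 3, 0, 4, 1).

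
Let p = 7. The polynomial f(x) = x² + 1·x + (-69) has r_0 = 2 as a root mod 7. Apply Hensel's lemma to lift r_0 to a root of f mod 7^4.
r_3 = 1857 (mod 2401)

Hensel: r_{i+1} = r_i − f(r_i)·(f′(r_i))^{-1} mod 7^{i+2}, f′(x) = 2x + 1. Iterate:
  r_0 = 2 (mod 7)
  r_1 = 44 (mod 49)
  r_2 = 142 (mod 343)
  r_3 = 1857 (mod 2401)
Final: r = 1857 satisfies f(r) ≡ 0 mod 7^4.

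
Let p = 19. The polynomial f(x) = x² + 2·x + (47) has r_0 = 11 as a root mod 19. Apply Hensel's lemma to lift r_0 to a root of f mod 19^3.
r_2 = 3944 (mod 6859)

Hensel: r_{i+1} = r_i − f(r_i)·(f′(r_i))^{-1} mod 19^{i+2}, f′(x) = 2x + 2. Iterate:
  r_0 = 11 (mod 19)
  r_1 = 334 (mod 361)
  r_2 = 3944 (mod 6859)
Final: r = 3944 satisfies f(r) ≡ 0 mod 19^3.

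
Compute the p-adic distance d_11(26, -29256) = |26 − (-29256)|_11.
d_11(26, -29256) = 1/14641

Step 1 — x − y = 26 − (-29256) = 29282. Step 2 — v_11(29282) = 4 (factor: 29282 = (11^4 · 2); the sign does not affect v_p). Step 3 — |x − y|_11 = 11^{-4} = 1/14641.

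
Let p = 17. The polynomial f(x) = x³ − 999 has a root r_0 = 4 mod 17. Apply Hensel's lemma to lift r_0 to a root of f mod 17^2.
r_1 = 174 (mod 289)

Hensel: r_{i+1} = r_i − f(r_i)/f′(r_i) mod 17^{i+2}, where f′(x) = 3x². Iterate:
  r_0 = 4 (mod 17)
  r_1 = 174 (mod 289)
Final: r = 174 with f(r) ≡ 0 mod 17^2.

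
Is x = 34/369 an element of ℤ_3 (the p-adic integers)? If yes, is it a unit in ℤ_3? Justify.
x ∉ ℤ_3 (v_3(x) = -2 < 0)

ℤ_3 = {x ∈ ℚ_3 : v_3(x) ≥ 0} and ℤ_3^× = {x ∈ ℤ_3 : v_3(x) = 0}. Here v_3(34/369) = v_3(num) − v_3(den) = -2; compare against these criteria.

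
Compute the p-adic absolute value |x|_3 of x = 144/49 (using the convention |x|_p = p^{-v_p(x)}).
|144/49|_3 = 1/9

Step 1 — compute v_3(x) by factoring powers of 3 out of the numerator and denominator: v_3(144/49) = 2. Step 2 — apply |x|_p = p^{-v_p(x)} = 3^{-2} = 1/9.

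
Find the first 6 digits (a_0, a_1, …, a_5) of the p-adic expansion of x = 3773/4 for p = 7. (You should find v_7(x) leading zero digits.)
(a_0, …, a_5) = (0, 0, 0, 1, 2, 5)

v_7(3773/4) = 3, so a_0 = ... = a_2 = 0. Factor out: x = 7^3 · u with u = 11/4 a unit in ℤ_7. Expand u iteratively via a_{v+i} = u_i mod 7, u_{i+1} = (u_i − a_{v+i})/7:
  u_0 = 11/4;  a_3 = 1;  u_1 = (u_0 − 1)/7 = 1/4
  u_1 = 1/4;  a_4 = 2;  u_2 = (u_1 − 2)/7 = -1/4
  u_2 = -1/4;  a_5 = 5;  u_3 = (u_2 − 5)/7 = -3/4
Digits: (0, 0, 0, 1, 2, 5).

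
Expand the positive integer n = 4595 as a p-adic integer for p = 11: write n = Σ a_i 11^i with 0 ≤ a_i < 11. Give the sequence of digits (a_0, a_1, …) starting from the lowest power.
(a_0, a_1, …) = (8, 10, 4, 3)

Repeated division by 11 gives the digits low-to-high: 4595 = 8 + 10·11^1 + 4·11^2 + 3·11^3. Digit sequence: (8, 10, 4, 3).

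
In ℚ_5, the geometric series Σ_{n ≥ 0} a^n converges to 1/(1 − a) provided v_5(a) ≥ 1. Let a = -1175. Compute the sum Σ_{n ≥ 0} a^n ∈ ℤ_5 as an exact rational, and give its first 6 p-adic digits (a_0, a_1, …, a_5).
Σ a^n = 1/(1 − a) = 1/1176;  first 6 digits = (1, 0, 3, 0, 2, 1)

v_5(a) = 2 ≥ 1, so the series converges in ℤ_5 to 1/(1 − a) = 1/(1 − (-1175)) = 1/1176. Expand this rational in ℤ_5: compute digits iteratively via d_i = x_i mod 5, x_{i+1} = (x_i − d_i)/5. The first 6 digits are (1, 0, 3, 0, 2, 1).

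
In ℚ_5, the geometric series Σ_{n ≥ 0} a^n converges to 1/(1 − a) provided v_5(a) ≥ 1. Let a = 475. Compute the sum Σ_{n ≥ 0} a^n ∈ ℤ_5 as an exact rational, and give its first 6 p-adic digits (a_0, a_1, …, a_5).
Σ a^n = 1/(1 − a) = -1/474;  first 6 digits = (1, 0, 4, 3, 1, 2)

v_5(a) = 2 ≥ 1, so the series converges in ℤ_5 to 1/(1 − a) = 1/(1 − 475) = -1/474. Expand this rational in ℤ_5: compute digits iteratively via d_i = x_i mod 5, x_{i+1} = (x_i − d_i)/5. The first 6 digits are (1, 0, 4, 3, 1, 2).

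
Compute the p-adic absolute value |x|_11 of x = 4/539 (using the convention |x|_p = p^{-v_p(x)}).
|4/539|_11 = 11

Step 1 — compute v_11(x) by factoring powers of 11 out of the numerator and denominator: v_11(4/539) = -1. Step 2 — apply |x|_p = p^{-v_p(x)} = 11^{1} = 11.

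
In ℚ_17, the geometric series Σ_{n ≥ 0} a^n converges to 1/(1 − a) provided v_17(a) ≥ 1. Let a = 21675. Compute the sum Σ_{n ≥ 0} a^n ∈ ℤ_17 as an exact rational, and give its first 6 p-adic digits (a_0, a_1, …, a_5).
Σ a^n = 1/(1 − a) = -1/21674;  first 6 digits = (1, 0, 7, 4, 15, 7)

v_17(a) = 2 ≥ 1, so the series converges in ℤ_17 to 1/(1 − a) = 1/(1 − 21675) = -1/21674. Expand this rational in ℤ_17: compute digits iteratively via d_i = x_i mod 17, x_{i+1} = (x_i − d_i)/17. The first 6 digits are (1, 0, 7, 4, 15, 7).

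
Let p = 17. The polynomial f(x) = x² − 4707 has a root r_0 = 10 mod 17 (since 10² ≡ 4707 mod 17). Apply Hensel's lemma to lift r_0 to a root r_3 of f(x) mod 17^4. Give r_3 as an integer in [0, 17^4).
r_3 = 41235 (mod 83521)

Hensel's recurrence: r_{i+1} = r_i − f(r_i)·(f′(r_i))^{-1} mod 17^{i+2}, with f′(x) = 2x. Iterate:
  r_0 = 10 (mod 17)
  r_1 = 197 (mod 289)
  r_2 = 1931 (mod 4913)
  r_3 = 41235 (mod 83521)
Final: r_3 = 41235, and one checks f(r_3) ≡ 0 mod 17^4.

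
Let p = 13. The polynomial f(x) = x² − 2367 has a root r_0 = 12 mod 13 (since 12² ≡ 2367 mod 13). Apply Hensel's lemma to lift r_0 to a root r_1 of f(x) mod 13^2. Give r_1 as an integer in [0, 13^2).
r_1 = 168 (mod 169)

Hensel's recurrence: r_{i+1} = r_i − f(r_i)·(f′(r_i))^{-1} mod 13^{i+2}, with f′(x) = 2x. Iterate:
  r_0 = 12 (mod 13)
  r_1 = 168 (mod 169)
Final: r_1 = 168, and one checks f(r_1) ≡ 0 mod 13^2.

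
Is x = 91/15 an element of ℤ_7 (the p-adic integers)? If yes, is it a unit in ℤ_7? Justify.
x ∈ ℤ_7 but not a unit; v_7(x) = 1 > 0

ℤ_7 = {x ∈ ℚ_7 : v_7(x) ≥ 0} and ℤ_7^× = {x ∈ ℤ_7 : v_7(x) = 0}. Here v_7(91/15) = v_7(num) − v_7(den) = 1; compare against these criteria.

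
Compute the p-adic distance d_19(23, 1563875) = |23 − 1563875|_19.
d_19(23, 1563875) = 1/130321

Step 1 — x − y = 23 − 1563875 = -1563852. Step 2 — v_19(-1563852) = 4 (factor: -1563852 = −(19^4 · 12); the sign does not affect v_p). Step 3 — |x − y|_19 = 19^{-4} = 1/130321.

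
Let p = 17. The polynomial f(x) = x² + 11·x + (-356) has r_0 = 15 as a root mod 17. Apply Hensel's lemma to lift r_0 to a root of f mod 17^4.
r_3 = 52154 (mod 83521)

Hensel: r_{i+1} = r_i − f(r_i)·(f′(r_i))^{-1} mod 17^{i+2}, f′(x) = 2x + 11. Iterate:
  r_0 = 15 (mod 17)
  r_1 = 134 (mod 289)
  r_2 = 3024 (mod 4913)
  r_3 = 52154 (mod 83521)
Final: r = 52154 satisfies f(r) ≡ 0 mod 17^4.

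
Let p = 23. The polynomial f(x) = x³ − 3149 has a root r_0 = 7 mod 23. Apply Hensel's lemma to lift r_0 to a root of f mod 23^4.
r_3 = 249948 (mod 279841)

Hensel: r_{i+1} = r_i − f(r_i)/f′(r_i) mod 23^{i+2}, where f′(x) = 3x². Iterate:
  r_0 = 7 (mod 23)
  r_1 = 260 (mod 529)
  r_2 = 6608 (mod 12167)
  r_3 = 249948 (mod 279841)
Final: r = 249948 with f(r) ≡ 0 mod 23^4.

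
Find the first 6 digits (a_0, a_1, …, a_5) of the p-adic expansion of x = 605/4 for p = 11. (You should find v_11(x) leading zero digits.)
(a_0, …, a_5) = (0, 0, 4, 8, 2, 8)

v_11(605/4) = 2, so a_0 = ... = a_1 = 0. Factor out: x = 11^2 · u with u = 5/4 a unit in ℤ_11. Expand u iteratively via a_{v+i} = u_i mod 11, u_{i+1} = (u_i − a_{v+i})/11:
  u_0 = 5/4;  a_2 = 4;  u_1 = (u_0 − 4)/11 = -1/4
  u_1 = -1/4;  a_3 = 8;  u_2 = (u_1 − 8)/11 = -3/4
  u_2 = -3/4;  a_4 = 2;  u_3 = (u_2 − 2)/11 = -1/4
  u_3 = -1/4;  a_5 = 8;  u_4 = (u_3 − 8)/11 = -3/4
Digits: (0, 0, 4, 8, 2, 8).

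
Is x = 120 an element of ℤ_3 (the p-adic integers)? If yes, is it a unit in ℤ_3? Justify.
x ∈ ℤ_3 but not a unit; v_3(x) = 1 > 0

ℤ_3 = {x ∈ ℚ_3 : v_3(x) ≥ 0} and ℤ_3^× = {x ∈ ℤ_3 : v_3(x) = 0}. Here v_3(120) = v_3(num) − v_3(den) = 1; compare against these criteria.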